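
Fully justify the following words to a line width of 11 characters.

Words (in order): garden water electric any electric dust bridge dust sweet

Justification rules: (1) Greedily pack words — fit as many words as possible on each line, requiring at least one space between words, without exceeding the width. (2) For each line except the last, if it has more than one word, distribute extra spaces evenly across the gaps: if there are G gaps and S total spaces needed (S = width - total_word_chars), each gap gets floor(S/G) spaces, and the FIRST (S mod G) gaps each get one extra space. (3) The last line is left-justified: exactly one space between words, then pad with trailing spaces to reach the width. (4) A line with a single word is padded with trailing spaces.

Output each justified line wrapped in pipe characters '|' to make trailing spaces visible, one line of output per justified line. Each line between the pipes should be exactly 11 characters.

Line 1: ['garden'] (min_width=6, slack=5)
Line 2: ['water'] (min_width=5, slack=6)
Line 3: ['electric'] (min_width=8, slack=3)
Line 4: ['any'] (min_width=3, slack=8)
Line 5: ['electric'] (min_width=8, slack=3)
Line 6: ['dust', 'bridge'] (min_width=11, slack=0)
Line 7: ['dust', 'sweet'] (min_width=10, slack=1)

Answer: |garden     |
|water      |
|electric   |
|any        |
|electric   |
|dust bridge|
|dust sweet |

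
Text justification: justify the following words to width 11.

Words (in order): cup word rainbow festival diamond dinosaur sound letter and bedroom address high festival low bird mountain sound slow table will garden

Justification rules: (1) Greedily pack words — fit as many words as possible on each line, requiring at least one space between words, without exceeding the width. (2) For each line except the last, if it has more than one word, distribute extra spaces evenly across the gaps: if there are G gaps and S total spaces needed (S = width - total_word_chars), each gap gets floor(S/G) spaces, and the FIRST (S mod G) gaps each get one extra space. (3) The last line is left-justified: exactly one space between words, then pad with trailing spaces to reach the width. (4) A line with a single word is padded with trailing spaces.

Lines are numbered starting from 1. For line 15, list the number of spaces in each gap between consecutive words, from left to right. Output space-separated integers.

Line 1: ['cup', 'word'] (min_width=8, slack=3)
Line 2: ['rainbow'] (min_width=7, slack=4)
Line 3: ['festival'] (min_width=8, slack=3)
Line 4: ['diamond'] (min_width=7, slack=4)
Line 5: ['dinosaur'] (min_width=8, slack=3)
Line 6: ['sound'] (min_width=5, slack=6)
Line 7: ['letter', 'and'] (min_width=10, slack=1)
Line 8: ['bedroom'] (min_width=7, slack=4)
Line 9: ['address'] (min_width=7, slack=4)
Line 10: ['high'] (min_width=4, slack=7)
Line 11: ['festival'] (min_width=8, slack=3)
Line 12: ['low', 'bird'] (min_width=8, slack=3)
Line 13: ['mountain'] (min_width=8, slack=3)
Line 14: ['sound', 'slow'] (min_width=10, slack=1)
Line 15: ['table', 'will'] (min_width=10, slack=1)
Line 16: ['garden'] (min_width=6, slack=5)

Answer: 2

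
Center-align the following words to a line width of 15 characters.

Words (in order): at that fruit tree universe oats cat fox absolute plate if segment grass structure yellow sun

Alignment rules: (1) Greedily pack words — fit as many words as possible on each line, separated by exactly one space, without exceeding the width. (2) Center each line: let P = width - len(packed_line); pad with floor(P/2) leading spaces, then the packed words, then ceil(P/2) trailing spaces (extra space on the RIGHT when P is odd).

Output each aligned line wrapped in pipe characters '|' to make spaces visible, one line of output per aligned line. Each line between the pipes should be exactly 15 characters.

Line 1: ['at', 'that', 'fruit'] (min_width=13, slack=2)
Line 2: ['tree', 'universe'] (min_width=13, slack=2)
Line 3: ['oats', 'cat', 'fox'] (min_width=12, slack=3)
Line 4: ['absolute', 'plate'] (min_width=14, slack=1)
Line 5: ['if', 'segment'] (min_width=10, slack=5)
Line 6: ['grass', 'structure'] (min_width=15, slack=0)
Line 7: ['yellow', 'sun'] (min_width=10, slack=5)

Answer: | at that fruit |
| tree universe |
| oats cat fox  |
|absolute plate |
|  if segment   |
|grass structure|
|  yellow sun   |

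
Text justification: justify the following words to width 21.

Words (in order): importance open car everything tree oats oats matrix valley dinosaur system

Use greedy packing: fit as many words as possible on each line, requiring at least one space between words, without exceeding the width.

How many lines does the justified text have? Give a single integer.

Answer: 4

Derivation:
Line 1: ['importance', 'open', 'car'] (min_width=19, slack=2)
Line 2: ['everything', 'tree', 'oats'] (min_width=20, slack=1)
Line 3: ['oats', 'matrix', 'valley'] (min_width=18, slack=3)
Line 4: ['dinosaur', 'system'] (min_width=15, slack=6)
Total lines: 4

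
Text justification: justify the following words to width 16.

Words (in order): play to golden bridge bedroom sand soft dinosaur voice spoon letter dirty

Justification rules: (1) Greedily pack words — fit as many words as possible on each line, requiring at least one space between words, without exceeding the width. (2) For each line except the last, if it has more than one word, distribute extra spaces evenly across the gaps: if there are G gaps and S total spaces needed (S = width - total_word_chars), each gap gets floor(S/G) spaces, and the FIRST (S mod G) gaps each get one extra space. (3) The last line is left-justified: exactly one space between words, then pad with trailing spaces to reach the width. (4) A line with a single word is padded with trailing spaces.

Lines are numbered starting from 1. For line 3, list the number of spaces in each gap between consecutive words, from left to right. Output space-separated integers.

Line 1: ['play', 'to', 'golden'] (min_width=14, slack=2)
Line 2: ['bridge', 'bedroom'] (min_width=14, slack=2)
Line 3: ['sand', 'soft'] (min_width=9, slack=7)
Line 4: ['dinosaur', 'voice'] (min_width=14, slack=2)
Line 5: ['spoon', 'letter'] (min_width=12, slack=4)
Line 6: ['dirty'] (min_width=5, slack=11)

Answer: 8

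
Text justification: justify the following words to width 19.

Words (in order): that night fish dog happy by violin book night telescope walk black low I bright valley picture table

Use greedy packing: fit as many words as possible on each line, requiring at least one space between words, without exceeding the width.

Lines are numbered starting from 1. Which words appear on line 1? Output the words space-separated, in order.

Line 1: ['that', 'night', 'fish', 'dog'] (min_width=19, slack=0)
Line 2: ['happy', 'by', 'violin'] (min_width=15, slack=4)
Line 3: ['book', 'night'] (min_width=10, slack=9)
Line 4: ['telescope', 'walk'] (min_width=14, slack=5)
Line 5: ['black', 'low', 'I', 'bright'] (min_width=18, slack=1)
Line 6: ['valley', 'picture'] (min_width=14, slack=5)
Line 7: ['table'] (min_width=5, slack=14)

Answer: that night fish dog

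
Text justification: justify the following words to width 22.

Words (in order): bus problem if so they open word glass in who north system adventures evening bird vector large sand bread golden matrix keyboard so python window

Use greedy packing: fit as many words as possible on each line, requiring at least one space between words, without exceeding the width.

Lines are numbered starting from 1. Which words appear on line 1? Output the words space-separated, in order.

Answer: bus problem if so they

Derivation:
Line 1: ['bus', 'problem', 'if', 'so', 'they'] (min_width=22, slack=0)
Line 2: ['open', 'word', 'glass', 'in', 'who'] (min_width=22, slack=0)
Line 3: ['north', 'system'] (min_width=12, slack=10)
Line 4: ['adventures', 'evening'] (min_width=18, slack=4)
Line 5: ['bird', 'vector', 'large', 'sand'] (min_width=22, slack=0)
Line 6: ['bread', 'golden', 'matrix'] (min_width=19, slack=3)
Line 7: ['keyboard', 'so', 'python'] (min_width=18, slack=4)
Line 8: ['window'] (min_width=6, slack=16)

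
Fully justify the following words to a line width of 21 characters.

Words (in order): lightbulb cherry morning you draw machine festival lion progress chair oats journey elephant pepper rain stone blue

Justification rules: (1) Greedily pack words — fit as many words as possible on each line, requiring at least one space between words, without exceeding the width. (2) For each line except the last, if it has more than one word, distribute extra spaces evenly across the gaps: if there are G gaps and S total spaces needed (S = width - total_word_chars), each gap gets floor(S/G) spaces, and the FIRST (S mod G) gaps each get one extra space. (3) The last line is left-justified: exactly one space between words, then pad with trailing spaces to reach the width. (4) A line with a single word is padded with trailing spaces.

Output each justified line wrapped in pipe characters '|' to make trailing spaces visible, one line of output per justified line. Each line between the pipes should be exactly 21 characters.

Line 1: ['lightbulb', 'cherry'] (min_width=16, slack=5)
Line 2: ['morning', 'you', 'draw'] (min_width=16, slack=5)
Line 3: ['machine', 'festival', 'lion'] (min_width=21, slack=0)
Line 4: ['progress', 'chair', 'oats'] (min_width=19, slack=2)
Line 5: ['journey', 'elephant'] (min_width=16, slack=5)
Line 6: ['pepper', 'rain', 'stone'] (min_width=17, slack=4)
Line 7: ['blue'] (min_width=4, slack=17)

Answer: |lightbulb      cherry|
|morning    you   draw|
|machine festival lion|
|progress  chair  oats|
|journey      elephant|
|pepper   rain   stone|
|blue                 |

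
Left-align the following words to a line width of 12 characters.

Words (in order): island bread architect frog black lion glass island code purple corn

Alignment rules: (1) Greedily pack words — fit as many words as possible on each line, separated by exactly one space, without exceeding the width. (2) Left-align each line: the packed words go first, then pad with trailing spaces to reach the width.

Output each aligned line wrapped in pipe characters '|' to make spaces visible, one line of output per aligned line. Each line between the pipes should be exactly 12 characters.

Answer: |island bread|
|architect   |
|frog black  |
|lion glass  |
|island code |
|purple corn |

Derivation:
Line 1: ['island', 'bread'] (min_width=12, slack=0)
Line 2: ['architect'] (min_width=9, slack=3)
Line 3: ['frog', 'black'] (min_width=10, slack=2)
Line 4: ['lion', 'glass'] (min_width=10, slack=2)
Line 5: ['island', 'code'] (min_width=11, slack=1)
Line 6: ['purple', 'corn'] (min_width=11, slack=1)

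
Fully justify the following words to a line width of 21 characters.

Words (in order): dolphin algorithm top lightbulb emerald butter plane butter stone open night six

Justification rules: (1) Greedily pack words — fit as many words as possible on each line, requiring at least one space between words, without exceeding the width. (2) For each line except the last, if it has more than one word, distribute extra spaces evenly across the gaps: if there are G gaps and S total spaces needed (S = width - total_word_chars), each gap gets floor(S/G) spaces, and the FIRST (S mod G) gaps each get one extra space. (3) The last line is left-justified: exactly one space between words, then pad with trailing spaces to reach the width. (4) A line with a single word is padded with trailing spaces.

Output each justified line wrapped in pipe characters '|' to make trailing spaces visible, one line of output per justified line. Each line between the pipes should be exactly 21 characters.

Line 1: ['dolphin', 'algorithm', 'top'] (min_width=21, slack=0)
Line 2: ['lightbulb', 'emerald'] (min_width=17, slack=4)
Line 3: ['butter', 'plane', 'butter'] (min_width=19, slack=2)
Line 4: ['stone', 'open', 'night', 'six'] (min_width=20, slack=1)

Answer: |dolphin algorithm top|
|lightbulb     emerald|
|butter  plane  butter|
|stone open night six |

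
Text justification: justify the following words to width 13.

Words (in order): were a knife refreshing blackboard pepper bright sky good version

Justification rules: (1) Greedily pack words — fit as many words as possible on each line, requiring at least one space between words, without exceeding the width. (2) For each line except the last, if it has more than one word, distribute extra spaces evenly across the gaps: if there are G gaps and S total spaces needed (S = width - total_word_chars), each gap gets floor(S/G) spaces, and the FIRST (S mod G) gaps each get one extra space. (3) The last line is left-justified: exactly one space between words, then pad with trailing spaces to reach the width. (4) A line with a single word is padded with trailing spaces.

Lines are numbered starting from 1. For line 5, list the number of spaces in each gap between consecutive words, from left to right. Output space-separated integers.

Line 1: ['were', 'a', 'knife'] (min_width=12, slack=1)
Line 2: ['refreshing'] (min_width=10, slack=3)
Line 3: ['blackboard'] (min_width=10, slack=3)
Line 4: ['pepper', 'bright'] (min_width=13, slack=0)
Line 5: ['sky', 'good'] (min_width=8, slack=5)
Line 6: ['version'] (min_width=7, slack=6)

Answer: 6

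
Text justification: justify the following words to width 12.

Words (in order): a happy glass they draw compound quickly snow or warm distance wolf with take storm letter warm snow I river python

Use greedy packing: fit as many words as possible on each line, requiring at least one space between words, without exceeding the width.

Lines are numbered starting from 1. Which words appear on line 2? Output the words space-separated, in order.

Answer: glass they

Derivation:
Line 1: ['a', 'happy'] (min_width=7, slack=5)
Line 2: ['glass', 'they'] (min_width=10, slack=2)
Line 3: ['draw'] (min_width=4, slack=8)
Line 4: ['compound'] (min_width=8, slack=4)
Line 5: ['quickly', 'snow'] (min_width=12, slack=0)
Line 6: ['or', 'warm'] (min_width=7, slack=5)
Line 7: ['distance'] (min_width=8, slack=4)
Line 8: ['wolf', 'with'] (min_width=9, slack=3)
Line 9: ['take', 'storm'] (min_width=10, slack=2)
Line 10: ['letter', 'warm'] (min_width=11, slack=1)
Line 11: ['snow', 'I', 'river'] (min_width=12, slack=0)
Line 12: ['python'] (min_width=6, slack=6)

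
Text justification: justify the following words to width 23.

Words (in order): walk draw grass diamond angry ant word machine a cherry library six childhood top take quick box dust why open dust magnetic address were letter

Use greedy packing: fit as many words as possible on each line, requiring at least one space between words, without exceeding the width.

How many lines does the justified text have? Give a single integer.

Line 1: ['walk', 'draw', 'grass', 'diamond'] (min_width=23, slack=0)
Line 2: ['angry', 'ant', 'word', 'machine'] (min_width=22, slack=1)
Line 3: ['a', 'cherry', 'library', 'six'] (min_width=20, slack=3)
Line 4: ['childhood', 'top', 'take'] (min_width=18, slack=5)
Line 5: ['quick', 'box', 'dust', 'why', 'open'] (min_width=23, slack=0)
Line 6: ['dust', 'magnetic', 'address'] (min_width=21, slack=2)
Line 7: ['were', 'letter'] (min_width=11, slack=12)
Total lines: 7

Answer: 7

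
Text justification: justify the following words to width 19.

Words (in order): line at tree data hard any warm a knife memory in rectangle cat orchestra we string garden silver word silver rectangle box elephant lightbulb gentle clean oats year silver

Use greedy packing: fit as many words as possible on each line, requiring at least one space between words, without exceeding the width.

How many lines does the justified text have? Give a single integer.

Answer: 11

Derivation:
Line 1: ['line', 'at', 'tree', 'data'] (min_width=17, slack=2)
Line 2: ['hard', 'any', 'warm', 'a'] (min_width=15, slack=4)
Line 3: ['knife', 'memory', 'in'] (min_width=15, slack=4)
Line 4: ['rectangle', 'cat'] (min_width=13, slack=6)
Line 5: ['orchestra', 'we', 'string'] (min_width=19, slack=0)
Line 6: ['garden', 'silver', 'word'] (min_width=18, slack=1)
Line 7: ['silver', 'rectangle'] (min_width=16, slack=3)
Line 8: ['box', 'elephant'] (min_width=12, slack=7)
Line 9: ['lightbulb', 'gentle'] (min_width=16, slack=3)
Line 10: ['clean', 'oats', 'year'] (min_width=15, slack=4)
Line 11: ['silver'] (min_width=6, slack=13)
Total lines: 11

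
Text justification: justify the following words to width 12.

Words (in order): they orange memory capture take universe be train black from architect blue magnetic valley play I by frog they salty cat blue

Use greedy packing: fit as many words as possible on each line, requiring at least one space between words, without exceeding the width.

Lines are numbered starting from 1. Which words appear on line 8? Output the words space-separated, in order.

Line 1: ['they', 'orange'] (min_width=11, slack=1)
Line 2: ['memory'] (min_width=6, slack=6)
Line 3: ['capture', 'take'] (min_width=12, slack=0)
Line 4: ['universe', 'be'] (min_width=11, slack=1)
Line 5: ['train', 'black'] (min_width=11, slack=1)
Line 6: ['from'] (min_width=4, slack=8)
Line 7: ['architect'] (min_width=9, slack=3)
Line 8: ['blue'] (min_width=4, slack=8)
Line 9: ['magnetic'] (min_width=8, slack=4)
Line 10: ['valley', 'play'] (min_width=11, slack=1)
Line 11: ['I', 'by', 'frog'] (min_width=9, slack=3)
Line 12: ['they', 'salty'] (min_width=10, slack=2)
Line 13: ['cat', 'blue'] (min_width=8, slack=4)

Answer: blue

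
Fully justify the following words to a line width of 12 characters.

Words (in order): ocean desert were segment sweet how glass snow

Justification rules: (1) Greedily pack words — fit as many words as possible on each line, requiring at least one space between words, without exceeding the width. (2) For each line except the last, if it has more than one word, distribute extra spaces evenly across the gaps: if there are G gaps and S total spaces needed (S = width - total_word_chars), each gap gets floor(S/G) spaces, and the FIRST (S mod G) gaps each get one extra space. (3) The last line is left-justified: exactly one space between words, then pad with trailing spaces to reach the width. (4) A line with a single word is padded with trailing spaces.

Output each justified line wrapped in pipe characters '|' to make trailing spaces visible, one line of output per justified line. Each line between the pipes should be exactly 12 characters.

Answer: |ocean desert|
|were segment|
|sweet    how|
|glass snow  |

Derivation:
Line 1: ['ocean', 'desert'] (min_width=12, slack=0)
Line 2: ['were', 'segment'] (min_width=12, slack=0)
Line 3: ['sweet', 'how'] (min_width=9, slack=3)
Line 4: ['glass', 'snow'] (min_width=10, slack=2)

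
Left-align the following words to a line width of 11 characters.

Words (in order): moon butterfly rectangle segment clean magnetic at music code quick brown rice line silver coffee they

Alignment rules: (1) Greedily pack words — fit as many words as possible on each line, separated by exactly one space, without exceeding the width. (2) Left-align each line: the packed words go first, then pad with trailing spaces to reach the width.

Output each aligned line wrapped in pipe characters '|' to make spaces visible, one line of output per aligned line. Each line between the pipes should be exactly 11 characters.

Line 1: ['moon'] (min_width=4, slack=7)
Line 2: ['butterfly'] (min_width=9, slack=2)
Line 3: ['rectangle'] (min_width=9, slack=2)
Line 4: ['segment'] (min_width=7, slack=4)
Line 5: ['clean'] (min_width=5, slack=6)
Line 6: ['magnetic', 'at'] (min_width=11, slack=0)
Line 7: ['music', 'code'] (min_width=10, slack=1)
Line 8: ['quick', 'brown'] (min_width=11, slack=0)
Line 9: ['rice', 'line'] (min_width=9, slack=2)
Line 10: ['silver'] (min_width=6, slack=5)
Line 11: ['coffee', 'they'] (min_width=11, slack=0)

Answer: |moon       |
|butterfly  |
|rectangle  |
|segment    |
|clean      |
|magnetic at|
|music code |
|quick brown|
|rice line  |
|silver     |
|coffee they|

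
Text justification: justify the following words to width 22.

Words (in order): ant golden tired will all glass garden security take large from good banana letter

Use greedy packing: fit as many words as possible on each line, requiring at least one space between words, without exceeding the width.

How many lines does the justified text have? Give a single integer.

Line 1: ['ant', 'golden', 'tired', 'will'] (min_width=21, slack=1)
Line 2: ['all', 'glass', 'garden'] (min_width=16, slack=6)
Line 3: ['security', 'take', 'large'] (min_width=19, slack=3)
Line 4: ['from', 'good', 'banana'] (min_width=16, slack=6)
Line 5: ['letter'] (min_width=6, slack=16)
Total lines: 5

Answer: 5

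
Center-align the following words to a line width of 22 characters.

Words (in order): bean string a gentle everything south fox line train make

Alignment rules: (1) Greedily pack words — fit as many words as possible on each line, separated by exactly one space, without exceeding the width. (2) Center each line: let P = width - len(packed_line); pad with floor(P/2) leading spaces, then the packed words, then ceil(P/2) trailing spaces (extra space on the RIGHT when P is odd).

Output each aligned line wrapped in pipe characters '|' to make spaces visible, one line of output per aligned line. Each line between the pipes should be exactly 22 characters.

Line 1: ['bean', 'string', 'a', 'gentle'] (min_width=20, slack=2)
Line 2: ['everything', 'south', 'fox'] (min_width=20, slack=2)
Line 3: ['line', 'train', 'make'] (min_width=15, slack=7)

Answer: | bean string a gentle |
| everything south fox |
|   line train make    |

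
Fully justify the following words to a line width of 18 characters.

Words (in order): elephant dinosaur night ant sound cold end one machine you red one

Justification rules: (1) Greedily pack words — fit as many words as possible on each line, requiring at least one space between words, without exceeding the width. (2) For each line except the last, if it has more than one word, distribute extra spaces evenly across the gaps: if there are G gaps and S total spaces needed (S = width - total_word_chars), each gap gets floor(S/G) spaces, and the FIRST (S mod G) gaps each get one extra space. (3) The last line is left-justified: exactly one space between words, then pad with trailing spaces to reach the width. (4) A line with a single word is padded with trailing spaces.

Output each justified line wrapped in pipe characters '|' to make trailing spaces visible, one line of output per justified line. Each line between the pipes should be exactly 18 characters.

Answer: |elephant  dinosaur|
|night   ant  sound|
|cold    end    one|
|machine   you  red|
|one               |

Derivation:
Line 1: ['elephant', 'dinosaur'] (min_width=17, slack=1)
Line 2: ['night', 'ant', 'sound'] (min_width=15, slack=3)
Line 3: ['cold', 'end', 'one'] (min_width=12, slack=6)
Line 4: ['machine', 'you', 'red'] (min_width=15, slack=3)
Line 5: ['one'] (min_width=3, slack=15)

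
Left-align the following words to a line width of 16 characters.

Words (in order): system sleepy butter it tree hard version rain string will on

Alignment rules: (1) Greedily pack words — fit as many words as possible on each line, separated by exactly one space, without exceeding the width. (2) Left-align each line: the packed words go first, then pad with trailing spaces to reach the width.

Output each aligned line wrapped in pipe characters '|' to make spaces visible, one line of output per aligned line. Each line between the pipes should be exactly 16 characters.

Line 1: ['system', 'sleepy'] (min_width=13, slack=3)
Line 2: ['butter', 'it', 'tree'] (min_width=14, slack=2)
Line 3: ['hard', 'version'] (min_width=12, slack=4)
Line 4: ['rain', 'string', 'will'] (min_width=16, slack=0)
Line 5: ['on'] (min_width=2, slack=14)

Answer: |system sleepy   |
|butter it tree  |
|hard version    |
|rain string will|
|on              |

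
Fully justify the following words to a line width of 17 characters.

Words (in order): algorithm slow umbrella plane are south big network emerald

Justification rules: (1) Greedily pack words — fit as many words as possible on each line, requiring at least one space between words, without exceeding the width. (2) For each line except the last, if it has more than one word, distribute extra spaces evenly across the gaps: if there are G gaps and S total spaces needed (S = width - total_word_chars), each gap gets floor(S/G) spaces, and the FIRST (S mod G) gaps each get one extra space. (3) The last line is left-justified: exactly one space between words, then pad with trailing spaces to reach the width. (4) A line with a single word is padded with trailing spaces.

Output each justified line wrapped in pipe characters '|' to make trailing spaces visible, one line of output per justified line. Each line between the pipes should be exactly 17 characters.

Line 1: ['algorithm', 'slow'] (min_width=14, slack=3)
Line 2: ['umbrella', 'plane'] (min_width=14, slack=3)
Line 3: ['are', 'south', 'big'] (min_width=13, slack=4)
Line 4: ['network', 'emerald'] (min_width=15, slack=2)

Answer: |algorithm    slow|
|umbrella    plane|
|are   south   big|
|network emerald  |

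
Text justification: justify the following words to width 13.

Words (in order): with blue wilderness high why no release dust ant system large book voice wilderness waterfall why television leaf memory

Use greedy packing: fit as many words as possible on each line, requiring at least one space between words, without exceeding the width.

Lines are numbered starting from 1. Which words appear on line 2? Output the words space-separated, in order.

Answer: wilderness

Derivation:
Line 1: ['with', 'blue'] (min_width=9, slack=4)
Line 2: ['wilderness'] (min_width=10, slack=3)
Line 3: ['high', 'why', 'no'] (min_width=11, slack=2)
Line 4: ['release', 'dust'] (min_width=12, slack=1)
Line 5: ['ant', 'system'] (min_width=10, slack=3)
Line 6: ['large', 'book'] (min_width=10, slack=3)
Line 7: ['voice'] (min_width=5, slack=8)
Line 8: ['wilderness'] (min_width=10, slack=3)
Line 9: ['waterfall', 'why'] (min_width=13, slack=0)
Line 10: ['television'] (min_width=10, slack=3)
Line 11: ['leaf', 'memory'] (min_width=11, slack=2)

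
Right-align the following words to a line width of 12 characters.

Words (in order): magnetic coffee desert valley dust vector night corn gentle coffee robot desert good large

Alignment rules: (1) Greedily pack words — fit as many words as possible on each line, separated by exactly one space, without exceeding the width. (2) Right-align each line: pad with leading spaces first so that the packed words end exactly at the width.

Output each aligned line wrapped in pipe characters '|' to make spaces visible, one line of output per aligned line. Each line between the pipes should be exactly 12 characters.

Line 1: ['magnetic'] (min_width=8, slack=4)
Line 2: ['coffee'] (min_width=6, slack=6)
Line 3: ['desert'] (min_width=6, slack=6)
Line 4: ['valley', 'dust'] (min_width=11, slack=1)
Line 5: ['vector', 'night'] (min_width=12, slack=0)
Line 6: ['corn', 'gentle'] (min_width=11, slack=1)
Line 7: ['coffee', 'robot'] (min_width=12, slack=0)
Line 8: ['desert', 'good'] (min_width=11, slack=1)
Line 9: ['large'] (min_width=5, slack=7)

Answer: |    magnetic|
|      coffee|
|      desert|
| valley dust|
|vector night|
| corn gentle|
|coffee robot|
| desert good|
|       large|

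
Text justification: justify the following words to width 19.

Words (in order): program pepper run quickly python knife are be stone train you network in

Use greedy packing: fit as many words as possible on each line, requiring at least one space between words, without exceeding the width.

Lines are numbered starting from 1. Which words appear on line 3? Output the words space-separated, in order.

Line 1: ['program', 'pepper', 'run'] (min_width=18, slack=1)
Line 2: ['quickly', 'python'] (min_width=14, slack=5)
Line 3: ['knife', 'are', 'be', 'stone'] (min_width=18, slack=1)
Line 4: ['train', 'you', 'network'] (min_width=17, slack=2)
Line 5: ['in'] (min_width=2, slack=17)

Answer: knife are be stone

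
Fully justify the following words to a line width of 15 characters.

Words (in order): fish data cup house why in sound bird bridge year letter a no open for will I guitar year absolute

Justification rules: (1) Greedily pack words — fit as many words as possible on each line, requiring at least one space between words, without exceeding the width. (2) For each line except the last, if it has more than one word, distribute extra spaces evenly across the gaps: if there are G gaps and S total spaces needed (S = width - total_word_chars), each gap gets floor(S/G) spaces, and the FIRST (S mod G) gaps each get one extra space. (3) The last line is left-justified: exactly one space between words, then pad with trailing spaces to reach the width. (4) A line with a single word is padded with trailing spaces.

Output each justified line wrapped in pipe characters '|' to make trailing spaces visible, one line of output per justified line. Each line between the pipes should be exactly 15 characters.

Answer: |fish  data  cup|
|house   why  in|
|sound      bird|
|bridge     year|
|letter   a   no|
|open for will I|
|guitar     year|
|absolute       |

Derivation:
Line 1: ['fish', 'data', 'cup'] (min_width=13, slack=2)
Line 2: ['house', 'why', 'in'] (min_width=12, slack=3)
Line 3: ['sound', 'bird'] (min_width=10, slack=5)
Line 4: ['bridge', 'year'] (min_width=11, slack=4)
Line 5: ['letter', 'a', 'no'] (min_width=11, slack=4)
Line 6: ['open', 'for', 'will', 'I'] (min_width=15, slack=0)
Line 7: ['guitar', 'year'] (min_width=11, slack=4)
Line 8: ['absolute'] (min_width=8, slack=7)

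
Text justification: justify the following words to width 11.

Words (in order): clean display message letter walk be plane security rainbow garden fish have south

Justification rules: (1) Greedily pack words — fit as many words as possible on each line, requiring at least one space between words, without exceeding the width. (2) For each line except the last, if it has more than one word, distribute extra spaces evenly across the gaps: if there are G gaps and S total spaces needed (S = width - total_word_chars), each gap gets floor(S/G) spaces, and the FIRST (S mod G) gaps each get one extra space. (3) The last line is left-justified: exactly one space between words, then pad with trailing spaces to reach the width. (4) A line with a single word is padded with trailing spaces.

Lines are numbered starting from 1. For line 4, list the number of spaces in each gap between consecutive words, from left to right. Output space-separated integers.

Answer: 1

Derivation:
Line 1: ['clean'] (min_width=5, slack=6)
Line 2: ['display'] (min_width=7, slack=4)
Line 3: ['message'] (min_width=7, slack=4)
Line 4: ['letter', 'walk'] (min_width=11, slack=0)
Line 5: ['be', 'plane'] (min_width=8, slack=3)
Line 6: ['security'] (min_width=8, slack=3)
Line 7: ['rainbow'] (min_width=7, slack=4)
Line 8: ['garden', 'fish'] (min_width=11, slack=0)
Line 9: ['have', 'south'] (min_width=10, slack=1)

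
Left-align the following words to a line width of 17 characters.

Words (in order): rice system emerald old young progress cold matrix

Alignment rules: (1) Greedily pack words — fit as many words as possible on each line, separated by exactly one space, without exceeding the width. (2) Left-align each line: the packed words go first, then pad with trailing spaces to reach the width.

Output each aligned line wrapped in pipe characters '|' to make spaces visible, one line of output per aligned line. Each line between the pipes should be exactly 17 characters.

Line 1: ['rice', 'system'] (min_width=11, slack=6)
Line 2: ['emerald', 'old', 'young'] (min_width=17, slack=0)
Line 3: ['progress', 'cold'] (min_width=13, slack=4)
Line 4: ['matrix'] (min_width=6, slack=11)

Answer: |rice system      |
|emerald old young|
|progress cold    |
|matrix           |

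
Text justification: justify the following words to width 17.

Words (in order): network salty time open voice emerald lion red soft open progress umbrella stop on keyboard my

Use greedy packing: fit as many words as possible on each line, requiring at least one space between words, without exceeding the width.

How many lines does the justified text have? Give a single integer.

Answer: 7

Derivation:
Line 1: ['network', 'salty'] (min_width=13, slack=4)
Line 2: ['time', 'open', 'voice'] (min_width=15, slack=2)
Line 3: ['emerald', 'lion', 'red'] (min_width=16, slack=1)
Line 4: ['soft', 'open'] (min_width=9, slack=8)
Line 5: ['progress', 'umbrella'] (min_width=17, slack=0)
Line 6: ['stop', 'on', 'keyboard'] (min_width=16, slack=1)
Line 7: ['my'] (min_width=2, slack=15)
Total lines: 7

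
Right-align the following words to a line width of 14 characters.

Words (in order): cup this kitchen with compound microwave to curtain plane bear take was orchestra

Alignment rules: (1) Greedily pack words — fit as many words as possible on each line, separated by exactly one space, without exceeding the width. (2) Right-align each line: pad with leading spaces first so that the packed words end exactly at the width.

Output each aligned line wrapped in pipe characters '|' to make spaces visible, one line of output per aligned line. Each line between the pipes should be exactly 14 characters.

Line 1: ['cup', 'this'] (min_width=8, slack=6)
Line 2: ['kitchen', 'with'] (min_width=12, slack=2)
Line 3: ['compound'] (min_width=8, slack=6)
Line 4: ['microwave', 'to'] (min_width=12, slack=2)
Line 5: ['curtain', 'plane'] (min_width=13, slack=1)
Line 6: ['bear', 'take', 'was'] (min_width=13, slack=1)
Line 7: ['orchestra'] (min_width=9, slack=5)

Answer: |      cup this|
|  kitchen with|
|      compound|
|  microwave to|
| curtain plane|
| bear take was|
|     orchestra|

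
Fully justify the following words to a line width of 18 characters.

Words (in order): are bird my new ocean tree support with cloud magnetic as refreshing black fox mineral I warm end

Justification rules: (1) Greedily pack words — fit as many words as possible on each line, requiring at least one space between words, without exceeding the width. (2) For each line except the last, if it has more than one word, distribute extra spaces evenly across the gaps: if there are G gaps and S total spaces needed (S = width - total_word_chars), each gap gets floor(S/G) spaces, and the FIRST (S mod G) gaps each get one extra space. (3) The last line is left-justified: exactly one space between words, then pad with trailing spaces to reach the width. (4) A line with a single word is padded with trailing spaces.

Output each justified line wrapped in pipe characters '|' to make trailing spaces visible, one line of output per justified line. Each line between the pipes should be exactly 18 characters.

Answer: |are  bird  my  new|
|ocean tree support|
|with         cloud|
|magnetic        as|
|refreshing   black|
|fox mineral I warm|
|end               |

Derivation:
Line 1: ['are', 'bird', 'my', 'new'] (min_width=15, slack=3)
Line 2: ['ocean', 'tree', 'support'] (min_width=18, slack=0)
Line 3: ['with', 'cloud'] (min_width=10, slack=8)
Line 4: ['magnetic', 'as'] (min_width=11, slack=7)
Line 5: ['refreshing', 'black'] (min_width=16, slack=2)
Line 6: ['fox', 'mineral', 'I', 'warm'] (min_width=18, slack=0)
Line 7: ['end'] (min_width=3, slack=15)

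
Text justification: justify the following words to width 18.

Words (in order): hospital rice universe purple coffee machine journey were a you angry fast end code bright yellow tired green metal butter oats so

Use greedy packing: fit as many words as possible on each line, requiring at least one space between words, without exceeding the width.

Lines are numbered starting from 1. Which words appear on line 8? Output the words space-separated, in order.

Line 1: ['hospital', 'rice'] (min_width=13, slack=5)
Line 2: ['universe', 'purple'] (min_width=15, slack=3)
Line 3: ['coffee', 'machine'] (min_width=14, slack=4)
Line 4: ['journey', 'were', 'a', 'you'] (min_width=18, slack=0)
Line 5: ['angry', 'fast', 'end'] (min_width=14, slack=4)
Line 6: ['code', 'bright', 'yellow'] (min_width=18, slack=0)
Line 7: ['tired', 'green', 'metal'] (min_width=17, slack=1)
Line 8: ['butter', 'oats', 'so'] (min_width=14, slack=4)

Answer: butter oats so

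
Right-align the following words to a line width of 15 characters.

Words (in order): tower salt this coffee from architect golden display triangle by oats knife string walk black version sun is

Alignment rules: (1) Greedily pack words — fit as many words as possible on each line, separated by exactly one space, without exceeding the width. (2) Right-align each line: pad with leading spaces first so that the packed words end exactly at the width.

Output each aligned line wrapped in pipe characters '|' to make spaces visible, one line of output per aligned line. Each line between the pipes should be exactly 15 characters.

Answer: |tower salt this|
|    coffee from|
|      architect|
| golden display|
|    triangle by|
|     oats knife|
|    string walk|
|  black version|
|         sun is|

Derivation:
Line 1: ['tower', 'salt', 'this'] (min_width=15, slack=0)
Line 2: ['coffee', 'from'] (min_width=11, slack=4)
Line 3: ['architect'] (min_width=9, slack=6)
Line 4: ['golden', 'display'] (min_width=14, slack=1)
Line 5: ['triangle', 'by'] (min_width=11, slack=4)
Line 6: ['oats', 'knife'] (min_width=10, slack=5)
Line 7: ['string', 'walk'] (min_width=11, slack=4)
Line 8: ['black', 'version'] (min_width=13, slack=2)
Line 9: ['sun', 'is'] (min_width=6, slack=9)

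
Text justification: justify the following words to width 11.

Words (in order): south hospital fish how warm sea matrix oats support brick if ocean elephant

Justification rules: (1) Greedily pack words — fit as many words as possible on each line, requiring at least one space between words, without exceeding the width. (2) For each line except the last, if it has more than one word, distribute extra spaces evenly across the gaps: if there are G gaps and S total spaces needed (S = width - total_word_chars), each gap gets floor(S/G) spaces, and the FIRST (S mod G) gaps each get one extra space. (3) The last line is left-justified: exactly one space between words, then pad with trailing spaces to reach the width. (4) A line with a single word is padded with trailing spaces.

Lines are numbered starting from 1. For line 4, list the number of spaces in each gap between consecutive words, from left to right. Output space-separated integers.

Line 1: ['south'] (min_width=5, slack=6)
Line 2: ['hospital'] (min_width=8, slack=3)
Line 3: ['fish', 'how'] (min_width=8, slack=3)
Line 4: ['warm', 'sea'] (min_width=8, slack=3)
Line 5: ['matrix', 'oats'] (min_width=11, slack=0)
Line 6: ['support'] (min_width=7, slack=4)
Line 7: ['brick', 'if'] (min_width=8, slack=3)
Line 8: ['ocean'] (min_width=5, slack=6)
Line 9: ['elephant'] (min_width=8, slack=3)

Answer: 4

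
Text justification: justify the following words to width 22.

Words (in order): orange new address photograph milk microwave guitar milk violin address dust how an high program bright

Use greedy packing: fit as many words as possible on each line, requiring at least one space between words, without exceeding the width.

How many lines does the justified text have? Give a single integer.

Answer: 6

Derivation:
Line 1: ['orange', 'new', 'address'] (min_width=18, slack=4)
Line 2: ['photograph', 'milk'] (min_width=15, slack=7)
Line 3: ['microwave', 'guitar', 'milk'] (min_width=21, slack=1)
Line 4: ['violin', 'address', 'dust'] (min_width=19, slack=3)
Line 5: ['how', 'an', 'high', 'program'] (min_width=19, slack=3)
Line 6: ['bright'] (min_width=6, slack=16)
Total lines: 6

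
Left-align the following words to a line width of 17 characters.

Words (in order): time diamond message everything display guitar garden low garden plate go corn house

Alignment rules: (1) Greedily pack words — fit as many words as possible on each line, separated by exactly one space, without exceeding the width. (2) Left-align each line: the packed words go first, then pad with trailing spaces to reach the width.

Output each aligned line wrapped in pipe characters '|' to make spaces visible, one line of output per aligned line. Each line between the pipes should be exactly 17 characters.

Answer: |time diamond     |
|message          |
|everything       |
|display guitar   |
|garden low garden|
|plate go corn    |
|house            |

Derivation:
Line 1: ['time', 'diamond'] (min_width=12, slack=5)
Line 2: ['message'] (min_width=7, slack=10)
Line 3: ['everything'] (min_width=10, slack=7)
Line 4: ['display', 'guitar'] (min_width=14, slack=3)
Line 5: ['garden', 'low', 'garden'] (min_width=17, slack=0)
Line 6: ['plate', 'go', 'corn'] (min_width=13, slack=4)
Line 7: ['house'] (min_width=5, slack=12)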